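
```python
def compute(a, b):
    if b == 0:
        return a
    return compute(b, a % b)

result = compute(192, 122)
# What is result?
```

compute(192, 122) -> compute(122, 70) -> compute(70, 52) -> compute(52, 18) -> compute(18, 16) -> compute(16, 2) -> compute(2, 0) -> 2

Answer: 2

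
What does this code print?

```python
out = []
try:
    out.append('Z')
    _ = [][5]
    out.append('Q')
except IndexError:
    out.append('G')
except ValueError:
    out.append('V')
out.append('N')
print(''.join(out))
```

Execution trace: 'Z' (try body) → 'G' (except IndexError) → 'N' (after the try/except). Output: ZGN

Answer: ZGN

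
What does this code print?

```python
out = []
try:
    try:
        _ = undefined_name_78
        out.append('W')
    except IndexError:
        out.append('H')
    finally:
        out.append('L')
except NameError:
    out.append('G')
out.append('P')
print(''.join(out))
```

Execution trace: 'L' (inner finally) → 'G' (outer except NameError) → 'P' (after the try/except). Output: LGP

Answer: LGP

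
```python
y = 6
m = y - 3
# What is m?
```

Trace:
`y = 6` → y = 6
`m = y - 3` → m = 3
So m = 3

Answer: 3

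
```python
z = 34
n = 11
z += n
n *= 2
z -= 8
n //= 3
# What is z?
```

Trace:
`z = 34` → z = 34
`n = 11` → n = 11
`z += n` → z = 45
`n *= 2` → n = 22
`z -= 8` → z = 37
`n //= 3` → n = 7
So z = 37

Answer: 37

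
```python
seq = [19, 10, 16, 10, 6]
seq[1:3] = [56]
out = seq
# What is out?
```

Trace:
`seq = [19, 10, 16, 10, 6]` → seq = [19, 10, 16, 10, 6]
`seq[1:3] = [56]` → seq = [19, 56, 10, 6]
`out = seq` → out = [19, 56, 10, 6]
So out = [19, 56, 10, 6]

Answer: [19, 56, 10, 6]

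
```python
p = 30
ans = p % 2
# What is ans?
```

Trace:
`p = 30` → p = 30
`ans = p % 2` → ans = 0
So ans = 0

Answer: 0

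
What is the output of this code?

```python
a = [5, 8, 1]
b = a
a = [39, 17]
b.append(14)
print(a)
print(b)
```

Key concept: rebinding vs mutation: a is rebound to a new list, b still points at the original.
Step by step:
`a = [5, 8, 1]` → a = [5, 8, 1]
`b = a` → b = [5, 8, 1] (same object as a)
`a = [39, 17]` → a = [39, 17]
`b.append(14)` → b = [5, 8, 1, 14]
`print(a)` → prints [39, 17]
`print(b)` → prints [5, 8, 1, 14]

Answer:
[39, 17]
[5, 8, 1, 14]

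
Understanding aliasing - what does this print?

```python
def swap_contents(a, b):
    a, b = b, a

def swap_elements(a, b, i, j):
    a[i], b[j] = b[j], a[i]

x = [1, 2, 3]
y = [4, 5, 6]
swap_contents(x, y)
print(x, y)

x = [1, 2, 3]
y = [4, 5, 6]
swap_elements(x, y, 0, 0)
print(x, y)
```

Key concept: parameter rebinding vs mutation.
Step by step:
`x = [1, 2, 3]` → x = [1, 2, 3]
`y = [4, 5, 6]` → y = [4, 5, 6]
`swap_contents(x, y)` → no visible change to tracked variables
`print(x, y)` → prints [1, 2, 3] [4, 5, 6]
`x = [1, 2, 3]` → x = [1, 2, 3]
`y = [4, 5, 6]` → y = [4, 5, 6]
`swap_elements(x, y, 0, 0)` → x = [4, 2, 3]; y = [1, 5, 6]
`print(x, y)` → prints [4, 2, 3] [1, 5, 6]

Answer:
[1, 2, 3] [4, 5, 6]
[4, 2, 3] [1, 5, 6]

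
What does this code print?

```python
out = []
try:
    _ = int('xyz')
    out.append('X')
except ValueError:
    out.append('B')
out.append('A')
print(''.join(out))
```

Execution trace: 'B' (except ValueError) → 'A' (after the try/except). Output: BA

Answer: BA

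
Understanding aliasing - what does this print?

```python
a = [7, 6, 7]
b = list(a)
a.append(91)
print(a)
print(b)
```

Key concept: list() constructor creates copy.
Step by step:
`a = [7, 6, 7]` → a = [7, 6, 7]
`b = list(a)` → b = [7, 6, 7]
`a.append(91)` → a = [7, 6, 7, 91]
`print(a)` → prints [7, 6, 7, 91]
`print(b)` → prints [7, 6, 7]

Answer:
[7, 6, 7, 91]
[7, 6, 7]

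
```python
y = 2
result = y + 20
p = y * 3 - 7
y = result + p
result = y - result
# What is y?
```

Trace:
`y = 2` → y = 2
`result = y + 20` → result = 22
`p = y * 3 - 7` → p = -1
`y = result + p` → y = 21
`result = y - result` → result = -1
So y = 21

Answer: 21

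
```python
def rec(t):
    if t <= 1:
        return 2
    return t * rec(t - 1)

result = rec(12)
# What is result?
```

rec(12) = 12 * 11 * 10 * 9 * 8 * 7 * 6 * 5 * 4 * 3 * 2 * 2 = 958003200

Answer: 958003200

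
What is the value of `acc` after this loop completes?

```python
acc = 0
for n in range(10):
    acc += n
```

Sum of 0 to 9 = 45
`acc` takes the values: 0 → 1 → 3 → 6 → 10 → 15 → 21 → 28 → 36 → 45

Answer: 45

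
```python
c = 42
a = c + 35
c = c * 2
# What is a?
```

Trace:
`c = 42` → c = 42
`a = c + 35` → a = 77
`c = c * 2` → c = 84
So a = 77

Answer: 77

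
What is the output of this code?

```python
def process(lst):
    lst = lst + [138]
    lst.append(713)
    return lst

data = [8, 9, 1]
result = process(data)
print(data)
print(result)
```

Key concept: rebinding parameter vs mutation.
Step by step:
`data = [8, 9, 1]` → data = [8, 9, 1]
`result = process(data)` → result = [8, 9, 1, 138, 713]
`print(data)` → prints [8, 9, 1]
`print(result)` → prints [8, 9, 1, 138, 713]

Answer:
[8, 9, 1]
[8, 9, 1, 138, 713]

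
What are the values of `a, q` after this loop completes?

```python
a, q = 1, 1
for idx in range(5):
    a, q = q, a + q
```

Fibonacci: after 5 iterations
`a, q` takes the values: (1, 1) → (1, 2) → (2, 3) → (3, 5) → (5, 8) → (8, 13)

Answer: 8, 13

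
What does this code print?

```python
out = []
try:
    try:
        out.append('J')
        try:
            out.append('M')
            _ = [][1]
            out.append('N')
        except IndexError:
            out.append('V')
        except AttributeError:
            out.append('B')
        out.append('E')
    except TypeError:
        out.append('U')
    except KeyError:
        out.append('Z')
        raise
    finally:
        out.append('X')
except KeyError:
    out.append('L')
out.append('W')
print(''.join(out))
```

Execution trace: 'J' (try body) → 'M' (inner try body) → 'V' (inner except IndexError) → 'E' (try body, no exception) → 'X' (finally) → 'W' (after the try/except). Output: JMVEXW

Answer: JMVEXW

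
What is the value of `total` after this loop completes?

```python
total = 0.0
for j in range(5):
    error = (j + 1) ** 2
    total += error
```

Sum of squared losses 1² + 2² + ... + 5²
`total` takes the values: 0.0 → 1.0 → 5.0 → 14.0 → 30.0 → 55.0

Answer: 55.0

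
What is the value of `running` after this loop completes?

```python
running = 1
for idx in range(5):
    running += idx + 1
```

Start at 1, add 1 to 5 = 16
`running` takes the values: 1 → 2 → 4 → 7 → 11 → 16

Answer: 16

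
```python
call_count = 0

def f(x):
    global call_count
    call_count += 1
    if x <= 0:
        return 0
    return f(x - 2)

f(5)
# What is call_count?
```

Linear recursion stepping by 2: 4 calls from x=5 down to ≤0.

Answer: 4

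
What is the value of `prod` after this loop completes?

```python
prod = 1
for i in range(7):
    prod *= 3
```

3^7 = 2187
`prod` takes the values: 1 → 3 → 9 → 27 → 81 → 243 → 729 → 2187

Answer: 2187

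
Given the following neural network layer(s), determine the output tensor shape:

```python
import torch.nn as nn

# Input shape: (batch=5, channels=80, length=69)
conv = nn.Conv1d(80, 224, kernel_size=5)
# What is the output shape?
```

Input: (5, 80, 69) -> Output: (5, 224, 65)

Answer: (5, 224, 65)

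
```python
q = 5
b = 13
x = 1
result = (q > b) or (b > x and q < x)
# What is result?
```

Trace:
`q = 5` → q = 5
`b = 13` → b = 13
`x = 1` → x = 1
`result = (q > b) or (b > x and q < x)` → result = False
So result = False

Answer: False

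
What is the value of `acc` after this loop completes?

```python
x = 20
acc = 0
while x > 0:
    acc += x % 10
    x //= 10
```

Sum digits of 20
`acc` takes the values: 0 → 2

Answer: 2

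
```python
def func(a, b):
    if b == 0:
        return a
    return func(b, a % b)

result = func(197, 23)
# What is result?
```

func(197, 23) -> func(23, 13) -> func(13, 10) -> func(10, 3) -> func(3, 1) -> func(1, 0) -> 1

Answer: 1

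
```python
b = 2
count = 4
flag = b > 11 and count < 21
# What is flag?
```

Trace:
`b = 2` → b = 2
`count = 4` → count = 4
`flag = b > 11 and count < 21` → flag = False
So flag = False

Answer: False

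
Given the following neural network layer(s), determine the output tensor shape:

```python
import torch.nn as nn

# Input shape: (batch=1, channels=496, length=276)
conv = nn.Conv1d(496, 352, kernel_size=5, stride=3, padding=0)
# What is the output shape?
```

Input: (1, 496, 276) -> Output: (1, 352, 91)

Answer: (1, 352, 91)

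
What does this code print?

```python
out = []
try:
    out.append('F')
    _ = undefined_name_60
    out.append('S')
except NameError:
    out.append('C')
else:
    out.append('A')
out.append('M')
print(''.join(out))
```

Execution trace: 'F' (try body) → 'C' (except NameError) → 'M' (after the try/except). Output: FCM

Answer: FCM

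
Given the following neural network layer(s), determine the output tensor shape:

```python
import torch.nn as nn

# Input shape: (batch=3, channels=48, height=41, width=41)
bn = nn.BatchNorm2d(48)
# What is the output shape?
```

Input: (3, 48, 41, 41) -> Output: (3, 48, 41, 41)

Answer: (3, 48, 41, 41)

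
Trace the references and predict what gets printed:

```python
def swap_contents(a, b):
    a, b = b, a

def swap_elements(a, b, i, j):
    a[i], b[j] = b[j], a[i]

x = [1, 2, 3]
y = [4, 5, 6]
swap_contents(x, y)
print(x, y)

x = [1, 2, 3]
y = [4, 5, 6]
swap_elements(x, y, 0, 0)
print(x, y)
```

Key concept: parameter rebinding vs mutation.
Step by step:
`x = [1, 2, 3]` → x = [1, 2, 3]
`y = [4, 5, 6]` → y = [4, 5, 6]
`swap_contents(x, y)` → no visible change to tracked variables
`print(x, y)` → prints [1, 2, 3] [4, 5, 6]
`x = [1, 2, 3]` → x = [1, 2, 3]
`y = [4, 5, 6]` → y = [4, 5, 6]
`swap_elements(x, y, 0, 0)` → x = [4, 2, 3]; y = [1, 5, 6]
`print(x, y)` → prints [4, 2, 3] [1, 5, 6]

Answer:
[1, 2, 3] [4, 5, 6]
[4, 2, 3] [1, 5, 6]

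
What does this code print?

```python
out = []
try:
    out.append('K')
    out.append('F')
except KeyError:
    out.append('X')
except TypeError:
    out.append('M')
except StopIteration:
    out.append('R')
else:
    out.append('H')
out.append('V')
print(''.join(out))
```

Execution trace: 'K' (try body) → 'F' (try body, no exception) → 'H' (else) → 'V' (after the try/except). Output: KFHV

Answer: KFHV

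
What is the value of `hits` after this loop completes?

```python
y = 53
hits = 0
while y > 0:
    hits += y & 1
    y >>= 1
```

Count set bits in 53 (binary: 0b110101)
`hits` takes the values: 0 → 1 → 2 → 3 → 4

Answer: 4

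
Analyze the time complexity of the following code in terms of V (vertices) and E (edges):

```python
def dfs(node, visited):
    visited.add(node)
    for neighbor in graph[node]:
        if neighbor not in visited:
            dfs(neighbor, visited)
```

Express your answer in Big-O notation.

This is Depth-first search (recursive). Time complexity: O(V + E).

Answer: O(V + E)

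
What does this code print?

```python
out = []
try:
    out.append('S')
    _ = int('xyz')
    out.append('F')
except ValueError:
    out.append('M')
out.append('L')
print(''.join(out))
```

Execution trace: 'S' (try body) → 'M' (except ValueError) → 'L' (after the try/except). Output: SML

Answer: SML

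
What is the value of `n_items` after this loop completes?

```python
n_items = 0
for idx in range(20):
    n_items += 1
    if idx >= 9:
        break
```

Loop breaks when idx reaches 9, n_items is 10
`n_items` takes the values: 0 → 1 → 2 → 3 → 4 → 5 → 6 → 7 → 8 → 9 → 10

Answer: 10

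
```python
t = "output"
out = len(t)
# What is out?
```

Trace:
`t = "output"` → t = 'output'
`out = len(t)` → out = 6
So out = 6

Answer: 6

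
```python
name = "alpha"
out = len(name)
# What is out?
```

Trace:
`name = "alpha"` → name = 'alpha'
`out = len(name)` → out = 5
So out = 5

Answer: 5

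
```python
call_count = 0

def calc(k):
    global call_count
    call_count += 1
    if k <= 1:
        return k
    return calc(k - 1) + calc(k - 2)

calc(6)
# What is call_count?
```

Calls(k) = 1 + Calls(k-1) + Calls(k-2); Calls(0)=Calls(1)=1. For k=6 this gives 25.

Answer: 25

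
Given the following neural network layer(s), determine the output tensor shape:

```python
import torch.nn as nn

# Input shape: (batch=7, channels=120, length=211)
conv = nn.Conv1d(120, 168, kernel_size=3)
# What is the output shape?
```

Input: (7, 120, 211) -> Output: (7, 168, 209)

Answer: (7, 168, 209)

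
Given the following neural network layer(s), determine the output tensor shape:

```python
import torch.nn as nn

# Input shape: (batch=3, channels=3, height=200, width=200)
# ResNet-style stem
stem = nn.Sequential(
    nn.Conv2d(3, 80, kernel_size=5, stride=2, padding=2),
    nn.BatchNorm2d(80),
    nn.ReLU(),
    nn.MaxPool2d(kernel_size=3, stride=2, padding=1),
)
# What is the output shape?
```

Input: (3, 3, 200, 200) -> after Conv2d 5x5 stride=2: (3, 80, 100, 100) -> Output: (3, 80, 50, 50)

Answer: (3, 80, 50, 50)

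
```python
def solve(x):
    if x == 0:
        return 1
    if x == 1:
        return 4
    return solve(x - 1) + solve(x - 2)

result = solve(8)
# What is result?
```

Build up from base cases: solve(0)=1, solve(1)=4, solve(2)=5, solve(3)=9, solve(4)=14, solve(5)=23, solve(6)=37, ..., solve(8)=97

Answer: 97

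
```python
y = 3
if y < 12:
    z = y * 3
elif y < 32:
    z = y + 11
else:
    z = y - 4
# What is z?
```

Trace:
`y = 3` → y = 3
`if y < 12: ...` → y < 12 is True → z = 9
So z = 9

Answer: 9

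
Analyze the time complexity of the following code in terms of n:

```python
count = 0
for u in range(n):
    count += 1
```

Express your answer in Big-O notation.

Each loop level contributes: n. Multiplying the contributions gives O(n).

Answer: O(n)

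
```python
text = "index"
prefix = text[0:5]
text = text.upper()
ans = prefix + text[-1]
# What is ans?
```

Trace:
`text = "index"` → text = 'index'
`prefix = text[0:5]` → prefix = 'index'
`text = text.upper()` → text = 'INDEX'
`ans = prefix + text[-1]` → ans = 'indexX'
So ans = 'indexX'

Answer: 'indexX'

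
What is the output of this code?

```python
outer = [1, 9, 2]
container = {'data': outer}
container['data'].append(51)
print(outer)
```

Key concept: dict holds reference to list.
Step by step:
`outer = [1, 9, 2]` → outer = [1, 9, 2]
`container = {'data': outer}` → container = {'data': [1, 9, 2]}
`container['data'].append(51)` → outer = [1, 9, 2, 51]; container = {'data': [1, 9, 2, 51]}
`print(outer)` → prints [1, 9, 2, 51]

Answer: [1, 9, 2, 51]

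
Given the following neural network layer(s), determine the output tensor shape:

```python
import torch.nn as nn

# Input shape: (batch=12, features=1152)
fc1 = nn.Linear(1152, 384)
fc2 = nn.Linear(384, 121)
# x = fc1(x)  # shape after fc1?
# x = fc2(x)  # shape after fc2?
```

Input: (12, 1152) -> after fc1: (12, 384) -> Output: (12, 121)

Answer: (12, 121)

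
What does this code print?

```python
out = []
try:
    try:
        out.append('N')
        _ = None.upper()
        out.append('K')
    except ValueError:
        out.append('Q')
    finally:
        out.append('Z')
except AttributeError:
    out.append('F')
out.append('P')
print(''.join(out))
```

Execution trace: 'N' (try body) → 'Z' (finally) → 'F' (outer except AttributeError) → 'P' (after the try/except). Output: NZFP

Answer: NZFP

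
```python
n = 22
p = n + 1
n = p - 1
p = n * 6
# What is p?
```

Trace:
`n = 22` → n = 22
`p = n + 1` → p = 23
`n = p - 1` → n = 22
`p = n * 6` → p = 132
So p = 132

Answer: 132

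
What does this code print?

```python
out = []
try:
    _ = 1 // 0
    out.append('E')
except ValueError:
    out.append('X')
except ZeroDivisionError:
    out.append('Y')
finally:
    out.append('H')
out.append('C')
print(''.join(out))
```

Execution trace: 'Y' (except ZeroDivisionError) → 'H' (finally) → 'C' (after the try/except). Output: YHC

Answer: YHC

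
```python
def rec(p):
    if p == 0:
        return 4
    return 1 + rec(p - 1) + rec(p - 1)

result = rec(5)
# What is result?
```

rec(p) = 1 + 2·rec(p-1), rec(0)=4. Closed form: (4+1)·2^5 - 1 = 159.

Answer: 159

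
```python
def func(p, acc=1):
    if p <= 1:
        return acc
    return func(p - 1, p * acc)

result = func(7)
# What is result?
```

Accumulator trace (n, acc): (7, 1) -> (6, 7) -> (5, 42) -> (4, 210) -> (3, 840) -> (2, 2520) -> (1, 5040) -> return 5040

Answer: 5040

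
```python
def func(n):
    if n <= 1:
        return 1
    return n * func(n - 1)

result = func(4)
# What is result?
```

func(4) = 4 * 3 * 2 * 1 = 24

Answer: 24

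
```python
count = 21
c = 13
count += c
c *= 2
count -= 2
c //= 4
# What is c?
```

Trace:
`count = 21` → count = 21
`c = 13` → c = 13
`count += c` → count = 34
`c *= 2` → c = 26
`count -= 2` → count = 32
`c //= 4` → c = 6
So c = 6

Answer: 6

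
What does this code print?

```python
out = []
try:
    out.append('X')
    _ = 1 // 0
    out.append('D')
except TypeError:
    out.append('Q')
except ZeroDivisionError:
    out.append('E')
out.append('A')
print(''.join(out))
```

Execution trace: 'X' (try body) → 'E' (except ZeroDivisionError) → 'A' (after the try/except). Output: XEA

Answer: XEA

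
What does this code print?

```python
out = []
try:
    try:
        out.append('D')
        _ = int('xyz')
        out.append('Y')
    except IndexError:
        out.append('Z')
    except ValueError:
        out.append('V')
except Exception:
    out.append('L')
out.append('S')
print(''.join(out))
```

Execution trace: 'D' (inner try body) → 'V' (inner except ValueError) → 'S' (after the try/except). Output: DVS

Answer: DVS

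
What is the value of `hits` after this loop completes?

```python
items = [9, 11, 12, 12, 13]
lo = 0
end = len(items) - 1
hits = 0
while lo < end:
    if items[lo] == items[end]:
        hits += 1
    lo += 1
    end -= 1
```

Count matching pairs from ends
`hits` takes the values: 0

Answer: 0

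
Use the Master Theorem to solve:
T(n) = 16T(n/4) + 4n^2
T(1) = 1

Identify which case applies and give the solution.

a=16, b=4, f(n)=4n^2. log_4(16) = 2. Since c=2 = 2, Case 2 applies: T(n) = Θ(n^log_b(a) · log n) = O(n^2 log n).

Answer: O(n^2 log n) - Case 2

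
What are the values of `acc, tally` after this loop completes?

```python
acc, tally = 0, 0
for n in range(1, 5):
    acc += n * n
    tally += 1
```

Sum of squares and count
`acc, tally` takes the values: (0, 0) → (1, 0) → (1, 1) → (5, 1) → (5, 2) → (14, 2) → (14, 3) → (30, 3) → (30, 4)

Answer: 30, 4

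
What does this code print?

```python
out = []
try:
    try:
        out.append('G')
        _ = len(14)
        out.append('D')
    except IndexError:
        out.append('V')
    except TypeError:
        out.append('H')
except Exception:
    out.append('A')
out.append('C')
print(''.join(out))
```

Execution trace: 'G' (inner try body) → 'H' (inner except TypeError) → 'C' (after the try/except). Output: GHC

Answer: GHC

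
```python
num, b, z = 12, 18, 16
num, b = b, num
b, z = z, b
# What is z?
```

Trace:
`num, b, z = 12, 18, 16` → num = 12; b = 18; z = 16
`num, b = b, num` → num = 18; b = 12
`b, z = z, b` → b = 16; z = 12
So z = 12

Answer: 12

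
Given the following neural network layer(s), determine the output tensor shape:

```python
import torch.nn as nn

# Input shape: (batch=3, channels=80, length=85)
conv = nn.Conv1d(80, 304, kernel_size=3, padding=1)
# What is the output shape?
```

Input: (3, 80, 85) -> Output: (3, 304, 85)

Answer: (3, 304, 85)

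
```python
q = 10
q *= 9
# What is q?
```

Trace:
`q = 10` → q = 10
`q *= 9` → q = 90
So q = 90

Answer: 90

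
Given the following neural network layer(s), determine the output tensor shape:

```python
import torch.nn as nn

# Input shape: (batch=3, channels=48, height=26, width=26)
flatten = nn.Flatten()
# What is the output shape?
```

Input: (3, 48, 26, 26) -> Output: (3, 32448)

Answer: (3, 32448)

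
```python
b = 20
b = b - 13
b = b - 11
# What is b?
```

Trace:
`b = 20` → b = 20
`b = b - 13` → b = 7
`b = b - 11` → b = -4
So b = -4

Answer: -4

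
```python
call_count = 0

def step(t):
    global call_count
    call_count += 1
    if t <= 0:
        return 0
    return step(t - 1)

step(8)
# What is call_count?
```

Linear recursion stepping by 1: 9 calls from t=8 down to ≤0.

Answer: 9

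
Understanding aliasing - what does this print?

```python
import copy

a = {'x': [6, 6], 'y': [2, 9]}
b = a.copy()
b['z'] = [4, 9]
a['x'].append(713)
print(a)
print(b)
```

Key concept: shallow copy of dict with mutable values.
Step by step:
`a = {'x': [6, 6], 'y': [2, 9]}` → a = {'x': [6, 6], 'y': [2, 9]}
`b = a.copy()` → b = {'x': [6, 6], 'y': [2, 9]}
`b['z'] = [4, 9]` → b = {'x': [6, 6], 'y': [2, 9], 'z': [4, 9]}
`a['x'].append(713)` → a = {'x': [6, 6, 713], 'y': [2, 9]}; b = {'x': [6, 6, 713], 'y': [2, 9], 'z': [4, 9]}
`print(a)` → prints {'x': [6, 6, 713], 'y': [2, 9]}
`print(b)` → prints {'x': [6, 6, 713], 'y': [2, 9], 'z': [4, 9]}

Answer:
{'x': [6, 6, 713], 'y': [2, 9]}
{'x': [6, 6, 713], 'y': [2, 9], 'z': [4, 9]}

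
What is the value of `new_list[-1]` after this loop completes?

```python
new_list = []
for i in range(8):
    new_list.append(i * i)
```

Last element of squares 0 to 7
`new_list` takes the values: [] → [0] → [0, 1] → [0, 1, 4] → [0, 1, 4, 9] → [0, 1, 4, 9, 16] → [0, 1, 4, 9, 16, 25] → [0, 1, 4, 9, 16, 25, 36] → [0, 1, 4, 9, 16, 25, 36, 49]
So `new_list[-1]` = 49

Answer: 49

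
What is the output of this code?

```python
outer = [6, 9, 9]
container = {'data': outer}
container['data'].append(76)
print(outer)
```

Key concept: dict holds reference to list.
Step by step:
`outer = [6, 9, 9]` → outer = [6, 9, 9]
`container = {'data': outer}` → container = {'data': [6, 9, 9]}
`container['data'].append(76)` → outer = [6, 9, 9, 76]; container = {'data': [6, 9, 9, 76]}
`print(outer)` → prints [6, 9, 9, 76]

Answer: [6, 9, 9, 76]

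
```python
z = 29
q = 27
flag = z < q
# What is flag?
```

Trace:
`z = 29` → z = 29
`q = 27` → q = 27
`flag = z < q` → flag = False
So flag = False

Answer: False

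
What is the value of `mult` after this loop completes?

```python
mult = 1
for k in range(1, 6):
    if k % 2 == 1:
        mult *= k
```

Product of odd numbers 1 to 5
`mult` takes the values: 1 → 3 → 15

Answer: 15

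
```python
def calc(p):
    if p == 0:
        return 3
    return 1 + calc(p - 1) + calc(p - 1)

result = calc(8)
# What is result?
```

calc(p) = 1 + 2·calc(p-1), calc(0)=3. Closed form: (3+1)·2^8 - 1 = 1023.

Answer: 1023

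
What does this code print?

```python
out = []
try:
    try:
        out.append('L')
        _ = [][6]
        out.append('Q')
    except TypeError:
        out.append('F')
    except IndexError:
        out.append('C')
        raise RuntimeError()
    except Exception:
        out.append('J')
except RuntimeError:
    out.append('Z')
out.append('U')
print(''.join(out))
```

Execution trace: 'L' (inner try body) → 'C' (inner except IndexError) → 'Z' (outer except RuntimeError) → 'U' (after the try/except). Output: LCZU

Answer: LCZU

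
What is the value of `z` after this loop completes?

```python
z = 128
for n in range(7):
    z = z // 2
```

Halve 7 times: 128 // 2^7 = 1
`z` takes the values: 128 → 64 → 32 → 16 → 8 → 4 → 2 → 1

Answer: 1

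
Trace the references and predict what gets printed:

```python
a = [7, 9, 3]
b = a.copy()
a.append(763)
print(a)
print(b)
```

Key concept: list.copy() creates independent copy.
Step by step:
`a = [7, 9, 3]` → a = [7, 9, 3]
`b = a.copy()` → b = [7, 9, 3]
`a.append(763)` → a = [7, 9, 3, 763]
`print(a)` → prints [7, 9, 3, 763]
`print(b)` → prints [7, 9, 3]

Answer:
[7, 9, 3, 763]
[7, 9, 3]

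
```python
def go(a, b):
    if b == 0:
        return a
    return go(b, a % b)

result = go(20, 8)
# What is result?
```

go(20, 8) -> go(8, 4) -> go(4, 0) -> 4

Answer: 4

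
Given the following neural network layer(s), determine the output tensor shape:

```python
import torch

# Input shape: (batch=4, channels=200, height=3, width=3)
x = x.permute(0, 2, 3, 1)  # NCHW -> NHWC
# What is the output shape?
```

Input: (4, 200, 3, 3) -> Output: (4, 3, 3, 200)

Answer: (4, 3, 3, 200)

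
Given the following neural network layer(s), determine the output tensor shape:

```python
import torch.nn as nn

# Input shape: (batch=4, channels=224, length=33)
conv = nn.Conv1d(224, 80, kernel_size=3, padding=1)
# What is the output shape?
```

Input: (4, 224, 33) -> Output: (4, 80, 33)

Answer: (4, 80, 33)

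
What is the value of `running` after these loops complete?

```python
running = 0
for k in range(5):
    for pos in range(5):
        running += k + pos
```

Sum of all k+pos for k,pos in 5x5
`running` takes the values: 0 → 1 → 3 → 6 → 10 → 11 → 13 → 16 → 20 → 25 → 27 → 30 → 34 → 39 → 45 → 48 → 52 → 57 → 63 → 70 → 74 → 79 → 85 → 92 → 100

Answer: 100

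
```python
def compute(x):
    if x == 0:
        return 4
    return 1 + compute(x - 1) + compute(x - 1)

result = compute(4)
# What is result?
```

compute(x) = 1 + 2·compute(x-1), compute(0)=4. Closed form: (4+1)·2^4 - 1 = 79.

Answer: 79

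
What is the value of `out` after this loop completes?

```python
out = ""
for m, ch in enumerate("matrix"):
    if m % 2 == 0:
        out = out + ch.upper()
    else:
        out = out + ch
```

Uppercase even positions in 'matrix'
`out` takes the values: "" → "M" → "Ma" → "MaT" → "MaTr" → "MaTrI" → "MaTrIx"

Answer: "MaTrIx"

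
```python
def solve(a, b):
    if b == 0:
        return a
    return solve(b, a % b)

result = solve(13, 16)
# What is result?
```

solve(13, 16) -> solve(16, 13) -> solve(13, 3) -> solve(3, 1) -> solve(1, 0) -> 1

Answer: 1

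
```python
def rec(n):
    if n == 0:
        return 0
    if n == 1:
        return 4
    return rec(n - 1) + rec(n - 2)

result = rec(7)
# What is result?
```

Build up from base cases: rec(0)=0, rec(1)=4, rec(2)=4, rec(3)=8, rec(4)=12, rec(5)=20, rec(6)=32, ..., rec(7)=52

Answer: 52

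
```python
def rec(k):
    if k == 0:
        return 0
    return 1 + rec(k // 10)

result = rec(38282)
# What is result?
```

Count of digits of 38282: 5

Answer: 5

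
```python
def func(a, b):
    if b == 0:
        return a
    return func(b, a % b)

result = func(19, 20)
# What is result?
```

func(19, 20) -> func(20, 19) -> func(19, 1) -> func(1, 0) -> 1

Answer: 1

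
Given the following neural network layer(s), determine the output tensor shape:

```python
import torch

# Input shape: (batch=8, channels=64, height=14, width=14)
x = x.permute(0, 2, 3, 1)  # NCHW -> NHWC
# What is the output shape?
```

Input: (8, 64, 14, 14) -> Output: (8, 14, 14, 64)

Answer: (8, 14, 14, 64)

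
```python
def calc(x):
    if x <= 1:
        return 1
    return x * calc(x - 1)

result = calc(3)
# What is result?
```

calc(3) = 3 * 2 * 1 = 6

Answer: 6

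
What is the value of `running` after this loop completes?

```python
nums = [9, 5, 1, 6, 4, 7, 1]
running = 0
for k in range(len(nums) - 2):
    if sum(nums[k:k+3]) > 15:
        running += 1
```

Count windows with sum > 15
`running` takes the values: 0 → 1

Answer: 1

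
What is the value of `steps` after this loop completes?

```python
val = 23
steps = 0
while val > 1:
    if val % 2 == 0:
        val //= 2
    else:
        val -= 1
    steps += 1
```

Steps to reduce 23 to 1
`steps` takes the values: 0 → 1 → 2 → 3 → 4 → 5 → 6 → 7

Answer: 7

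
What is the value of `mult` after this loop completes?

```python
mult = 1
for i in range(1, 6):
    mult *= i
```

5! = 120
`mult` takes the values: 1 → 2 → 6 → 24 → 120

Answer: 120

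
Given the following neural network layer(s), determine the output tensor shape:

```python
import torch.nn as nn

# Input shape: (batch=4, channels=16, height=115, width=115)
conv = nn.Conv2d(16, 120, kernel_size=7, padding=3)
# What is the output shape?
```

Input: (4, 16, 115, 115) -> Output: (4, 120, 115, 115)

Answer: (4, 120, 115, 115)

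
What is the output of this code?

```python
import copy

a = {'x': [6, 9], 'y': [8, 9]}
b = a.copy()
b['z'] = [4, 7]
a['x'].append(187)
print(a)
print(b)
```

Key concept: shallow copy of dict with mutable values.
Step by step:
`a = {'x': [6, 9], 'y': [8, 9]}` → a = {'x': [6, 9], 'y': [8, 9]}
`b = a.copy()` → b = {'x': [6, 9], 'y': [8, 9]}
`b['z'] = [4, 7]` → b = {'x': [6, 9], 'y': [8, 9], 'z': [4, 7]}
`a['x'].append(187)` → a = {'x': [6, 9, 187], 'y': [8, 9]}; b = {'x': [6, 9, 187], 'y': [8, 9], 'z': [4, 7]}
`print(a)` → prints {'x': [6, 9, 187], 'y': [8, 9]}
`print(b)` → prints {'x': [6, 9, 187], 'y': [8, 9], 'z': [4, 7]}

Answer:
{'x': [6, 9, 187], 'y': [8, 9]}
{'x': [6, 9, 187], 'y': [8, 9], 'z': [4, 7]}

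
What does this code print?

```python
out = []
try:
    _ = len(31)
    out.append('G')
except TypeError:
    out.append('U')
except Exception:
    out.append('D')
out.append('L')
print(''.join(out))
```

Execution trace: 'U' (except TypeError) → 'L' (after the try/except). Output: UL

Answer: UL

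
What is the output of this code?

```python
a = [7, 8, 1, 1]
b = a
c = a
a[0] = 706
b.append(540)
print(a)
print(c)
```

Key concept: multiple aliases.
Step by step:
`a = [7, 8, 1, 1]` → a = [7, 8, 1, 1]
`b = a` → b = [7, 8, 1, 1] (same object as a)
`c = a` → c = [7, 8, 1, 1] (same object as a, b)
`a[0] = 706` → a = [706, 8, 1, 1] (same object as b, c); b = [706, 8, 1, 1] (same object as a, c); c = [706, 8, 1, 1] (same object as a, b)
`b.append(540)` → a = [706, 8, 1, 1, 540] (same object as b, c); b = [706, 8, 1, 1, 540] (same object as a, c); c = [706, 8, 1, 1, 540] (same object as a, b)
`print(a)` → prints [706, 8, 1, 1, 540]
`print(c)` → prints [706, 8, 1, 1, 540]

Answer:
[706, 8, 1, 1, 540]
[706, 8, 1, 1, 540]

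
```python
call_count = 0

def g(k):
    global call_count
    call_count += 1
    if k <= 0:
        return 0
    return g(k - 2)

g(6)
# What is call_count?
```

Linear recursion stepping by 2: 4 calls from k=6 down to ≤0.

Answer: 4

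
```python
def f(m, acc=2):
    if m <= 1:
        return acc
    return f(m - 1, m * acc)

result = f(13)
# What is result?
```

Accumulator trace (n, acc): (13, 2) -> (12, 26) -> (11, 312) -> (10, 3432) -> (9, 34320) -> (8, 308880) -> (7, 2471040) -> (6, 17297280) -> (5, 103783680) -> (4, 518918400) -> (3, 2075673600) -> (2, 6227020800) -> (1, 12454041600) -> return 12454041600

Answer: 12454041600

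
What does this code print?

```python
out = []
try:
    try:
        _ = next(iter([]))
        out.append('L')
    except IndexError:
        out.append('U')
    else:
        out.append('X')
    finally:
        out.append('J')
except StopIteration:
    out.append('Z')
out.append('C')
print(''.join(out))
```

Execution trace: 'J' (finally) → 'Z' (outer except StopIteration) → 'C' (after the try/except). Output: JZC

Answer: JZC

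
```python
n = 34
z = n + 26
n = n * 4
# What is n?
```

Trace:
`n = 34` → n = 34
`z = n + 26` → z = 60
`n = n * 4` → n = 136
So n = 136

Answer: 136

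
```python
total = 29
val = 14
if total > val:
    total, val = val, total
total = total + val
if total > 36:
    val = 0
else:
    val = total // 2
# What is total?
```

Trace:
`total = 29` → total = 29
`val = 14` → val = 14
`if total > val: ...` → total > val is True → total = 14; val = 29
`total = total + val` → total = 43
`if total > 36: ...` → total > 36 is True → val = 0
So total = 43

Answer: 43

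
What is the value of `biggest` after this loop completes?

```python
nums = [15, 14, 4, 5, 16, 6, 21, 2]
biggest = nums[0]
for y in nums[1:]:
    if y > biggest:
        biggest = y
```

Maximum of [15, 14, 4, 5, 16, 6, 21, 2]
`biggest` takes the values: 15 → 16 → 21

Answer: 21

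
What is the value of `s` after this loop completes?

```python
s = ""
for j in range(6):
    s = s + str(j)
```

Concatenate digits 0 to 5
`s` takes the values: "" → "0" → "01" → "012" → "0123" → "01234" → "012345"

Answer: "012345"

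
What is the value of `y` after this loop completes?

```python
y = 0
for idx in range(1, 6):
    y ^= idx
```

XOR of 1 to 5
`y` takes the values: 0 → 1 → 3 → 0 → 4 → 1

Answer: 1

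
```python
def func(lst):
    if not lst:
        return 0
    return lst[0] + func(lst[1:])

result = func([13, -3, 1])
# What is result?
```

13 + (-3) + 1 + 0 = 11

Answer: 11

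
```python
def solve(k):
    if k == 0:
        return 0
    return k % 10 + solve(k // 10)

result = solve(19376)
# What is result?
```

Sum of digits of 19376: 6 + 7 + 3 + 9 + 1 = 26

Answer: 26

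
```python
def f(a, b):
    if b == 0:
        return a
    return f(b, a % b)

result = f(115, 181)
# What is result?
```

f(115, 181) -> f(181, 115) -> f(115, 66) -> f(66, 49) -> f(49, 17) -> f(17, 15) -> f(15, 2) -> f(2, 1) -> f(1, 0) -> 1

Answer: 1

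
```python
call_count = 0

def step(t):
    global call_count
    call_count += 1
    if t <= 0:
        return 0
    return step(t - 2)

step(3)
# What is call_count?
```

Linear recursion stepping by 2: 3 calls from t=3 down to ≤0.

Answer: 3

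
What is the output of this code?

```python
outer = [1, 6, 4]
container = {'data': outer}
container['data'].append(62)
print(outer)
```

Key concept: dict holds reference to list.
Step by step:
`outer = [1, 6, 4]` → outer = [1, 6, 4]
`container = {'data': outer}` → container = {'data': [1, 6, 4]}
`container['data'].append(62)` → outer = [1, 6, 4, 62]; container = {'data': [1, 6, 4, 62]}
`print(outer)` → prints [1, 6, 4, 62]

Answer: [1, 6, 4, 62]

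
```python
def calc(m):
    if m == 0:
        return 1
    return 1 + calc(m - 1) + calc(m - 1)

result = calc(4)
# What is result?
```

calc(m) = 1 + 2·calc(m-1), calc(0)=1. Closed form: (1+1)·2^4 - 1 = 31.

Answer: 31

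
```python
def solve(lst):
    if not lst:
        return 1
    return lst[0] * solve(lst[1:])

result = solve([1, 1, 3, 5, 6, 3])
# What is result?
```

Product over [1, 1, 3, 5, 6, 3] = 1 * 1 * 3 * 5 * 6 * 3 = 270

Answer: 270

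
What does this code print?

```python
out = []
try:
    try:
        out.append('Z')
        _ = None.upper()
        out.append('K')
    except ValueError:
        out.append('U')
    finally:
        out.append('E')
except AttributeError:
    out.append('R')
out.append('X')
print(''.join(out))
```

Execution trace: 'Z' (try body) → 'E' (finally) → 'R' (outer except AttributeError) → 'X' (after the try/except). Output: ZERX

Answer: ZERX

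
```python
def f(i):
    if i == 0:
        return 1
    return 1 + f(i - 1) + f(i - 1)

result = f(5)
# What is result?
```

f(i) = 1 + 2·f(i-1), f(0)=1. Closed form: (1+1)·2^5 - 1 = 63.

Answer: 63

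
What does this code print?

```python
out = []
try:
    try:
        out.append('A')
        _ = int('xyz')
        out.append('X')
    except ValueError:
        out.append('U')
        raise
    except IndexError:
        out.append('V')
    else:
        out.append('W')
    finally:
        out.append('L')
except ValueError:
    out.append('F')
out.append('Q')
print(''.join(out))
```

Execution trace: 'A' (inner try body) → 'U' (inner except ValueError) → 'L' (inner finally) → 'F' (outer except ValueError) → 'Q' (after the try/except). Output: AULFQ

Answer: AULFQ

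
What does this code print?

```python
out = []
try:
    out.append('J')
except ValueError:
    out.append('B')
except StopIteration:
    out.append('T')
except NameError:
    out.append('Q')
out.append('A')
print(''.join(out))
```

Execution trace: 'J' (try body, no exception) → 'A' (after the try/except). Output: JA

Answer: JA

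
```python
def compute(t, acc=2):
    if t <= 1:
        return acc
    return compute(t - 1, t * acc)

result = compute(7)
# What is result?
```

Accumulator trace (n, acc): (7, 2) -> (6, 14) -> (5, 84) -> (4, 420) -> (3, 1680) -> (2, 5040) -> (1, 10080) -> return 10080

Answer: 10080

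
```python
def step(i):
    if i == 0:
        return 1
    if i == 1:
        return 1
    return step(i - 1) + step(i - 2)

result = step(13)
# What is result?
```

Build up from base cases: step(0)=1, step(1)=1, step(2)=2, step(3)=3, step(4)=5, step(5)=8, step(6)=13, ..., step(13)=377

Answer: 377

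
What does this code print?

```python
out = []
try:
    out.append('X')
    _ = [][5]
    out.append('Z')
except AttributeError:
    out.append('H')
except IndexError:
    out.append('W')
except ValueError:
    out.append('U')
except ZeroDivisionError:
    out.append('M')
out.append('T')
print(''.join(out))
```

Execution trace: 'X' (try body) → 'W' (except IndexError) → 'T' (after the try/except). Output: XWT

Answer: XWT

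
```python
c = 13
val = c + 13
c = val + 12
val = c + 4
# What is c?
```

Trace:
`c = 13` → c = 13
`val = c + 13` → val = 26
`c = val + 12` → c = 38
`val = c + 4` → val = 42
So c = 38

Answer: 38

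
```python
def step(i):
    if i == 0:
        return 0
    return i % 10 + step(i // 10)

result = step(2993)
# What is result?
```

Sum of digits of 2993: 3 + 9 + 9 + 2 = 23

Answer: 23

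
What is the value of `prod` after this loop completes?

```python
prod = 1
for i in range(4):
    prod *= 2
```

2^4 = 16
`prod` takes the values: 1 → 2 → 4 → 8 → 16

Answer: 16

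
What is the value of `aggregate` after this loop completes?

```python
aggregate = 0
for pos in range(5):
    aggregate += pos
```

Sum of 0 to 4 = 10
`aggregate` takes the values: 0 → 1 → 3 → 6 → 10

Answer: 10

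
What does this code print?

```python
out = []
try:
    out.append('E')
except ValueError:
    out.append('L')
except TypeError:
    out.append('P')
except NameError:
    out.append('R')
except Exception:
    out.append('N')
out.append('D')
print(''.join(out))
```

Execution trace: 'E' (try body, no exception) → 'D' (after the try/except). Output: ED

Answer: ED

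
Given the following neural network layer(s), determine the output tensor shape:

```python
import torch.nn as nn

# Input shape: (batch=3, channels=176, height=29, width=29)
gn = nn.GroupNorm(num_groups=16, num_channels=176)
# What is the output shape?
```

Input: (3, 176, 29, 29) -> Output: (3, 176, 29, 29)

Answer: (3, 176, 29, 29)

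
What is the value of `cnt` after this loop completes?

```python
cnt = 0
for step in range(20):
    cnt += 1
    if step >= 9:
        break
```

Loop breaks when step reaches 9, cnt is 10
`cnt` takes the values: 0 → 1 → 2 → 3 → 4 → 5 → 6 → 7 → 8 → 9 → 10

Answer: 10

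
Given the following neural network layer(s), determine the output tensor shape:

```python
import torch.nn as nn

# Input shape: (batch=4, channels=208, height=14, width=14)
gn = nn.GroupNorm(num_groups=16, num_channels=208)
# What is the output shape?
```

Input: (4, 208, 14, 14) -> Output: (4, 208, 14, 14)

Answer: (4, 208, 14, 14)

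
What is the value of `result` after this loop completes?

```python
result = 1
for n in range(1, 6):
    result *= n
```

5! = 120
`result` takes the values: 1 → 2 → 6 → 24 → 120

Answer: 120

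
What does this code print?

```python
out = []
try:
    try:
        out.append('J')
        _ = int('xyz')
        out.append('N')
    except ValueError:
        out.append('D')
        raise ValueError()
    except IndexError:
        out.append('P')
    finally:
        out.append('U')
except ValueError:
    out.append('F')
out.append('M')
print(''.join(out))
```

Execution trace: 'J' (inner try body) → 'D' (inner except ValueError) → 'U' (inner finally) → 'F' (outer except ValueError) → 'M' (after the try/except). Output: JDUFM

Answer: JDUFM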